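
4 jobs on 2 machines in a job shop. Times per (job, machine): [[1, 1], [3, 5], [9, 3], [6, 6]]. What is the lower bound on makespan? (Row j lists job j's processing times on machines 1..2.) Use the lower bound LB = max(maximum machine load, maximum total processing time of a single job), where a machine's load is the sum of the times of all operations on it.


Machine loads:
  Machine 1: 1 + 3 + 9 + 6 = 19
  Machine 2: 1 + 5 + 3 + 6 = 15
Max machine load = 19
Job totals:
  Job 1: 2
  Job 2: 8
  Job 3: 12
  Job 4: 12
Max job total = 12
Lower bound = max(19, 12) = 19

19


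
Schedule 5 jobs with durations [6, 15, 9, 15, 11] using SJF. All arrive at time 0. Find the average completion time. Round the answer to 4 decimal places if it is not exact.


SJF order (ascending): [6, 9, 11, 15, 15]
Completion times:
  Job 1: burst=6, C=6
  Job 2: burst=9, C=15
  Job 3: burst=11, C=26
  Job 4: burst=15, C=41
  Job 5: burst=15, C=56
Average completion = 144/5 = 28.8

28.8


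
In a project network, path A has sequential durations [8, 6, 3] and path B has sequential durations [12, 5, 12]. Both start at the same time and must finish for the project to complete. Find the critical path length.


Path A total = 8 + 6 + 3 = 17
Path B total = 12 + 5 + 12 = 29
Critical path = longest path = max(17, 29) = 29

29


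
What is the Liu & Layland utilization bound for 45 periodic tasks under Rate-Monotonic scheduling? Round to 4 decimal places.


Compute 2^(1/45) = 1.0155225125
Subtract 1: 1.0155225125 - 1 = 0.0155225125
Multiply by n: 45 * 0.0155225125 = 0.6985130625
Round to 4 dp: 0.6985

0.6985


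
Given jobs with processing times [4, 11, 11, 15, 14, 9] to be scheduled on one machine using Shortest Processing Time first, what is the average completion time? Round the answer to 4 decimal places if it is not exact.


Sort jobs by processing time (SPT order): [4, 9, 11, 11, 14, 15]
Compute completion times sequentially:
  Job 1: processing = 4, completes at 4
  Job 2: processing = 9, completes at 13
  Job 3: processing = 11, completes at 24
  Job 4: processing = 11, completes at 35
  Job 5: processing = 14, completes at 49
  Job 6: processing = 15, completes at 64
Sum of completion times = 189
Average completion time = 189/6 = 31.5

31.5


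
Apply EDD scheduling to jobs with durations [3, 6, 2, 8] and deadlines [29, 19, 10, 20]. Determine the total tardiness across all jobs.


Sort by due date (EDD order): [(2, 10), (6, 19), (8, 20), (3, 29)]
Compute completion times and tardiness:
  Job 1: p=2, d=10, C=2, tardiness=max(0,2-10)=0
  Job 2: p=6, d=19, C=8, tardiness=max(0,8-19)=0
  Job 3: p=8, d=20, C=16, tardiness=max(0,16-20)=0
  Job 4: p=3, d=29, C=19, tardiness=max(0,19-29)=0
Total tardiness = 0

0


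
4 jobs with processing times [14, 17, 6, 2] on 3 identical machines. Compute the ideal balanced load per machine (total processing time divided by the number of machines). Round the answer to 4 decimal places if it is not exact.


Total processing time = 14 + 17 + 6 + 2 = 39
Number of machines = 3
Ideal balanced load = 39 / 3 = 13.0

13.0


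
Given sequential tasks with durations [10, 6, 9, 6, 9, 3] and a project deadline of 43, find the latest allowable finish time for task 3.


LF(activity 3) = deadline - sum of successor durations
Successors: activities 4 through 6 with durations [6, 9, 3]
Sum of successor durations = 18
LF = 43 - 18 = 25

25


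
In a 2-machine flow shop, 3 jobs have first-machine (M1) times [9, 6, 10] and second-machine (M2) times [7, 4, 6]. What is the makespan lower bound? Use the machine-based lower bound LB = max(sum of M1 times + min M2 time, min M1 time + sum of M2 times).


LB1 = sum(M1 times) + min(M2 times) = 25 + 4 = 29
LB2 = min(M1 times) + sum(M2 times) = 6 + 17 = 23
Lower bound = max(LB1, LB2) = max(29, 23) = 29

29


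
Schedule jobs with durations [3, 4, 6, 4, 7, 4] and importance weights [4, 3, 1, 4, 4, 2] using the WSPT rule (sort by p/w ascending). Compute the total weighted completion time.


Compute p/w ratios and sort ascending (WSPT): [(3, 4), (4, 4), (4, 3), (7, 4), (4, 2), (6, 1)]
Compute weighted completion times:
  Job (p=3,w=4): C=3, w*C=4*3=12
  Job (p=4,w=4): C=7, w*C=4*7=28
  Job (p=4,w=3): C=11, w*C=3*11=33
  Job (p=7,w=4): C=18, w*C=4*18=72
  Job (p=4,w=2): C=22, w*C=2*22=44
  Job (p=6,w=1): C=28, w*C=1*28=28
Total weighted completion time = 217

217


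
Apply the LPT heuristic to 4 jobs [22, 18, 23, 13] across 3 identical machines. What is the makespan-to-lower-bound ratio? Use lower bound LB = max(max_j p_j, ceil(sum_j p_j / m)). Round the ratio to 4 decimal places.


LPT order: [23, 22, 18, 13]
Machine loads after assignment: [23, 22, 31]
LPT makespan = 31
Lower bound = max(max_job, ceil(total/3)) = max(23, 26) = 26
Ratio = 31 / 26 = 1.1923

1.1923


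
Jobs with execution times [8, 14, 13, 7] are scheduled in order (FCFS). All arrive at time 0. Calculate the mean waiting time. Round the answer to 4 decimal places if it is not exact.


FCFS order (as given): [8, 14, 13, 7]
Waiting times:
  Job 1: wait = 0
  Job 2: wait = 8
  Job 3: wait = 22
  Job 4: wait = 35
Sum of waiting times = 65
Average waiting time = 65/4 = 16.25

16.25


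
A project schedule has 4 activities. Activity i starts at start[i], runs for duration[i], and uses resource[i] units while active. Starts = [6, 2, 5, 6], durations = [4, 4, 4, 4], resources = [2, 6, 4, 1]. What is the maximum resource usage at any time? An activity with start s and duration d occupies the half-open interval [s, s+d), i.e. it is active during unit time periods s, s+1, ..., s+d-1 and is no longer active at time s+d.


Each activity i is active on [start_i, start_i + duration_i).
Compute total resource usage per time slot:
  t=0: active resources = [], total = 0
  t=1: active resources = [], total = 0
  t=2: active resources = [6], total = 6
  t=3: active resources = [6], total = 6
  t=4: active resources = [6], total = 6
  t=5: active resources = [6, 4], total = 10
  t=6: active resources = [2, 4, 1], total = 7
  t=7: active resources = [2, 4, 1], total = 7
  t=8: active resources = [2, 4, 1], total = 7
  t=9: active resources = [2, 1], total = 3
Peak resource demand = 10

10


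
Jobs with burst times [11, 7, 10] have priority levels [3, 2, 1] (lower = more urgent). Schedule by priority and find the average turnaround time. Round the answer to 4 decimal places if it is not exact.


Sort by priority (ascending = highest first):
Order: [(1, 10), (2, 7), (3, 11)]
Completion times:
  Priority 1, burst=10, C=10
  Priority 2, burst=7, C=17
  Priority 3, burst=11, C=28
Average turnaround = 55/3 = 18.3333

18.3333


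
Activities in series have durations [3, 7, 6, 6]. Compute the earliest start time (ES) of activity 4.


Activity 4 starts after activities 1 through 3 complete.
Predecessor durations: [3, 7, 6]
ES = 3 + 7 + 6 = 16

16


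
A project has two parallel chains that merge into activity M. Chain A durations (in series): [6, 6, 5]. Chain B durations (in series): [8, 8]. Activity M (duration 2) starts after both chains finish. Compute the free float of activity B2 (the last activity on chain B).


ES(B2) = sum of predecessors on chain B = 8
EF(B2) = ES + duration = 8 + 8 = 16
Successor of B2 is M. ES(M) = max(sum(A), sum(B)) = max(17, 16) = 17
Free float = ES(successor) - EF(current) = 17 - 16 = 1

1


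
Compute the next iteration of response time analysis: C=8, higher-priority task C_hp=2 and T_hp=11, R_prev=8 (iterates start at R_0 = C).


R_next = C + ceil(R_prev / T_hp) * C_hp
ceil(8 / 11) = ceil(0.7273) = 1
Interference = 1 * 2 = 2
R_next = 8 + 2 = 10

10


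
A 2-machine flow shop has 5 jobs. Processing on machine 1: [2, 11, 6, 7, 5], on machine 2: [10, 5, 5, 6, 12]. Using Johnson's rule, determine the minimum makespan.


Apply Johnson's rule:
  Group 1 (a <= b): [(1, 2, 10), (5, 5, 12)]
  Group 2 (a > b): [(4, 7, 6), (2, 11, 5), (3, 6, 5)]
Optimal job order: [1, 5, 4, 2, 3]
Schedule:
  Job 1: M1 done at 2, M2 done at 12
  Job 5: M1 done at 7, M2 done at 24
  Job 4: M1 done at 14, M2 done at 30
  Job 2: M1 done at 25, M2 done at 35
  Job 3: M1 done at 31, M2 done at 40
Makespan = 40

40


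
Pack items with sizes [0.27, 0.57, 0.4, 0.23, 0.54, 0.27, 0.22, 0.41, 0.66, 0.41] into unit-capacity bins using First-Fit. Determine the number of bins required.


Place items sequentially using First-Fit:
  Item 0.27 -> new Bin 1
  Item 0.57 -> Bin 1 (now 0.84)
  Item 0.4 -> new Bin 2
  Item 0.23 -> Bin 2 (now 0.63)
  Item 0.54 -> new Bin 3
  Item 0.27 -> Bin 2 (now 0.9)
  Item 0.22 -> Bin 3 (now 0.76)
  Item 0.41 -> new Bin 4
  Item 0.66 -> new Bin 5
  Item 0.41 -> Bin 4 (now 0.82)
Total bins used = 5

5


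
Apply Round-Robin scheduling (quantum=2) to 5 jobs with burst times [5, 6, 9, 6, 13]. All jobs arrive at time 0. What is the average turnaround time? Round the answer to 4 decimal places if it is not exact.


Time quantum = 2
Execution trace:
  J1 runs 2 units, time = 2
  J2 runs 2 units, time = 4
  J3 runs 2 units, time = 6
  J4 runs 2 units, time = 8
  J5 runs 2 units, time = 10
  J1 runs 2 units, time = 12
  J2 runs 2 units, time = 14
  J3 runs 2 units, time = 16
  J4 runs 2 units, time = 18
  J5 runs 2 units, time = 20
  J1 runs 1 units, time = 21
  J2 runs 2 units, time = 23
  J3 runs 2 units, time = 25
  J4 runs 2 units, time = 27
  J5 runs 2 units, time = 29
  J3 runs 2 units, time = 31
  J5 runs 2 units, time = 33
  J3 runs 1 units, time = 34
  J5 runs 2 units, time = 36
  J5 runs 2 units, time = 38
  J5 runs 1 units, time = 39
Finish times: [21, 23, 34, 27, 39]
Average turnaround = 144/5 = 28.8

28.8


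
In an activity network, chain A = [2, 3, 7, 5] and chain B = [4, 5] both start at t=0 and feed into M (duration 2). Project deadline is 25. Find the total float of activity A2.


Forward pass: ES(A2) = sum of predecessors on chain A = 2
EF = ES + duration = 2 + 3 = 5
Backward pass: LF(M) = deadline = 25; LS(M) = 25 - 2 = 23
LF(A2) = LS(M) - sum(successors on chain A) = 23 - 12 = 11
LS = LF - duration = 11 - 3 = 8
Total float = LS - ES = 8 - 2 = 6

6


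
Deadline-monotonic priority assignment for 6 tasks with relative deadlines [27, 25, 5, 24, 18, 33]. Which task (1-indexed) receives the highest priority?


Sort tasks by relative deadline (ascending):
  Task 3: deadline = 5
  Task 5: deadline = 18
  Task 4: deadline = 24
  Task 2: deadline = 25
  Task 1: deadline = 27
  Task 6: deadline = 33
Priority order (highest first): [3, 5, 4, 2, 1, 6]
Highest priority task = 3

3


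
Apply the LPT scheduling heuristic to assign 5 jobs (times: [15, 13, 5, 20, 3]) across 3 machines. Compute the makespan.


Sort jobs in decreasing order (LPT): [20, 15, 13, 5, 3]
Assign each job to the least loaded machine:
  Machine 1: jobs [20], load = 20
  Machine 2: jobs [15, 3], load = 18
  Machine 3: jobs [13, 5], load = 18
Makespan = max load = 20

20


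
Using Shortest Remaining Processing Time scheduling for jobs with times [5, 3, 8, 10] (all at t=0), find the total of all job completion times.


Since all jobs arrive at t=0, SRPT equals SPT ordering.
SPT order: [3, 5, 8, 10]
Completion times:
  Job 1: p=3, C=3
  Job 2: p=5, C=8
  Job 3: p=8, C=16
  Job 4: p=10, C=26
Total completion time = 3 + 8 + 16 + 26 = 53

53


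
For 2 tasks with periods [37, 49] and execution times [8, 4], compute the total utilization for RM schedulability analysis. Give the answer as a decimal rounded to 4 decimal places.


Compute individual utilizations (exact fractions):
  Task 1: C/T = 8/37 (approx. 0.2162)
  Task 2: C/T = 4/49 (approx. 0.0816)
Total utilization U = 8/37 + 4/49 = 540/1813
Rounded to 4 decimal places: U = 0.2978
RM (Liu & Layland) bound for 2 tasks = 0.828427; compare with U = 540/1813 (approx. 0.297849)
U <= bound, so schedulable by RM sufficient condition.

0.2978


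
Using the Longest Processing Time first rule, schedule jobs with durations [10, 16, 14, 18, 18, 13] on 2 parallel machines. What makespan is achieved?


Sort jobs in decreasing order (LPT): [18, 18, 16, 14, 13, 10]
Assign each job to the least loaded machine:
  Machine 1: jobs [18, 16, 10], load = 44
  Machine 2: jobs [18, 14, 13], load = 45
Makespan = max load = 45

45


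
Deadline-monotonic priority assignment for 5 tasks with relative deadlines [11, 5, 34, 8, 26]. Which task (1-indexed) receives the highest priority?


Sort tasks by relative deadline (ascending):
  Task 2: deadline = 5
  Task 4: deadline = 8
  Task 1: deadline = 11
  Task 5: deadline = 26
  Task 3: deadline = 34
Priority order (highest first): [2, 4, 1, 5, 3]
Highest priority task = 2

2


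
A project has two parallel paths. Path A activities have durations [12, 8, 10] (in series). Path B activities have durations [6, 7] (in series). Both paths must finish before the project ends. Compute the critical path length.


Path A total = 12 + 8 + 10 = 30
Path B total = 6 + 7 = 13
Critical path = longest path = max(30, 13) = 30

30


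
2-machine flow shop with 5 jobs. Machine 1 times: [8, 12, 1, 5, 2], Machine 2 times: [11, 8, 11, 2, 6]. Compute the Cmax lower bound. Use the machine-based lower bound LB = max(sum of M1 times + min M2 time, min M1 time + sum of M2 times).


LB1 = sum(M1 times) + min(M2 times) = 28 + 2 = 30
LB2 = min(M1 times) + sum(M2 times) = 1 + 38 = 39
Lower bound = max(LB1, LB2) = max(30, 39) = 39

39


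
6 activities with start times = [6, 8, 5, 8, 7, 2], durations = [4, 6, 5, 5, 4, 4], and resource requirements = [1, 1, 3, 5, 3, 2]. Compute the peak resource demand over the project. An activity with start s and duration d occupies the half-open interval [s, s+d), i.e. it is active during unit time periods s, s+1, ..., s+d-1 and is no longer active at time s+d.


Each activity i is active on [start_i, start_i + duration_i).
Compute total resource usage per time slot:
  t=0: active resources = [], total = 0
  t=1: active resources = [], total = 0
  t=2: active resources = [2], total = 2
  t=3: active resources = [2], total = 2
  t=4: active resources = [2], total = 2
  t=5: active resources = [3, 2], total = 5
  t=6: active resources = [1, 3], total = 4
  t=7: active resources = [1, 3, 3], total = 7
  t=8: active resources = [1, 1, 3, 5, 3], total = 13
  t=9: active resources = [1, 1, 3, 5, 3], total = 13
  t=10: active resources = [1, 5, 3], total = 9
  t=11: active resources = [1, 5], total = 6
  t=12: active resources = [1, 5], total = 6
  t=13: active resources = [1], total = 1
Peak resource demand = 13

13


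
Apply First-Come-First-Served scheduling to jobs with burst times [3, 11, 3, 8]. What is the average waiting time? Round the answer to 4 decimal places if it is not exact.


FCFS order (as given): [3, 11, 3, 8]
Waiting times:
  Job 1: wait = 0
  Job 2: wait = 3
  Job 3: wait = 14
  Job 4: wait = 17
Sum of waiting times = 34
Average waiting time = 34/4 = 8.5

8.5


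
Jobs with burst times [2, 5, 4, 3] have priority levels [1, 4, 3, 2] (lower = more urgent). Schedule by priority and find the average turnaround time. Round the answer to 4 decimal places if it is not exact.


Sort by priority (ascending = highest first):
Order: [(1, 2), (2, 3), (3, 4), (4, 5)]
Completion times:
  Priority 1, burst=2, C=2
  Priority 2, burst=3, C=5
  Priority 3, burst=4, C=9
  Priority 4, burst=5, C=14
Average turnaround = 30/4 = 7.5

7.5


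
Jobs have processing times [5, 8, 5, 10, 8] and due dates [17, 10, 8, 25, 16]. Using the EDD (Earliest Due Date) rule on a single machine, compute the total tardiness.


Sort by due date (EDD order): [(5, 8), (8, 10), (8, 16), (5, 17), (10, 25)]
Compute completion times and tardiness:
  Job 1: p=5, d=8, C=5, tardiness=max(0,5-8)=0
  Job 2: p=8, d=10, C=13, tardiness=max(0,13-10)=3
  Job 3: p=8, d=16, C=21, tardiness=max(0,21-16)=5
  Job 4: p=5, d=17, C=26, tardiness=max(0,26-17)=9
  Job 5: p=10, d=25, C=36, tardiness=max(0,36-25)=11
Total tardiness = 28

28


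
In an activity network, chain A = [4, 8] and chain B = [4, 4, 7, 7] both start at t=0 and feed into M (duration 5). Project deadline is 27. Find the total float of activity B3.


Forward pass: ES(B3) = sum of predecessors on chain B = 8
EF = ES + duration = 8 + 7 = 15
Backward pass: LF(M) = deadline = 27; LS(M) = 27 - 5 = 22
LF(B3) = LS(M) - sum(successors on chain B) = 22 - 7 = 15
LS = LF - duration = 15 - 7 = 8
Total float = LS - ES = 8 - 8 = 0

0


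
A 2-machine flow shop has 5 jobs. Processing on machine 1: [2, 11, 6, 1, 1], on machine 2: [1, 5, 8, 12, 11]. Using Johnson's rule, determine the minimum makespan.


Apply Johnson's rule:
  Group 1 (a <= b): [(4, 1, 12), (5, 1, 11), (3, 6, 8)]
  Group 2 (a > b): [(2, 11, 5), (1, 2, 1)]
Optimal job order: [4, 5, 3, 2, 1]
Schedule:
  Job 4: M1 done at 1, M2 done at 13
  Job 5: M1 done at 2, M2 done at 24
  Job 3: M1 done at 8, M2 done at 32
  Job 2: M1 done at 19, M2 done at 37
  Job 1: M1 done at 21, M2 done at 38
Makespan = 38

38


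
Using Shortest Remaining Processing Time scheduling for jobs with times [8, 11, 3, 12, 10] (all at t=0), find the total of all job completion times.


Since all jobs arrive at t=0, SRPT equals SPT ordering.
SPT order: [3, 8, 10, 11, 12]
Completion times:
  Job 1: p=3, C=3
  Job 2: p=8, C=11
  Job 3: p=10, C=21
  Job 4: p=11, C=32
  Job 5: p=12, C=44
Total completion time = 3 + 11 + 21 + 32 + 44 = 111

111


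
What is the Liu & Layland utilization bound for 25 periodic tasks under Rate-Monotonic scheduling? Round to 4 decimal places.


Compute 2^(1/25) = 1.0281138267
Subtract 1: 1.0281138267 - 1 = 0.0281138267
Multiply by n: 25 * 0.0281138267 = 0.7028456675
Round to 4 dp: 0.7028

0.7028


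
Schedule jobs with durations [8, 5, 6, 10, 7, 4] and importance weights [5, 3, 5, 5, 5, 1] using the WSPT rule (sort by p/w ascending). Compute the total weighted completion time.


Compute p/w ratios and sort ascending (WSPT): [(6, 5), (7, 5), (8, 5), (5, 3), (10, 5), (4, 1)]
Compute weighted completion times:
  Job (p=6,w=5): C=6, w*C=5*6=30
  Job (p=7,w=5): C=13, w*C=5*13=65
  Job (p=8,w=5): C=21, w*C=5*21=105
  Job (p=5,w=3): C=26, w*C=3*26=78
  Job (p=10,w=5): C=36, w*C=5*36=180
  Job (p=4,w=1): C=40, w*C=1*40=40
Total weighted completion time = 498

498


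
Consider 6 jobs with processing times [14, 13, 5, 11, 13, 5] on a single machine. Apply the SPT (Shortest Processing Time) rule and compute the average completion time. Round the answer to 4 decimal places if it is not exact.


Sort jobs by processing time (SPT order): [5, 5, 11, 13, 13, 14]
Compute completion times sequentially:
  Job 1: processing = 5, completes at 5
  Job 2: processing = 5, completes at 10
  Job 3: processing = 11, completes at 21
  Job 4: processing = 13, completes at 34
  Job 5: processing = 13, completes at 47
  Job 6: processing = 14, completes at 61
Sum of completion times = 178
Average completion time = 178/6 = 29.6667

29.6667


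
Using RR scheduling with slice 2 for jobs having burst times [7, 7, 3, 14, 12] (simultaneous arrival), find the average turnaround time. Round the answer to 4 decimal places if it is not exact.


Time quantum = 2
Execution trace:
  J1 runs 2 units, time = 2
  J2 runs 2 units, time = 4
  J3 runs 2 units, time = 6
  J4 runs 2 units, time = 8
  J5 runs 2 units, time = 10
  J1 runs 2 units, time = 12
  J2 runs 2 units, time = 14
  J3 runs 1 units, time = 15
  J4 runs 2 units, time = 17
  J5 runs 2 units, time = 19
  J1 runs 2 units, time = 21
  J2 runs 2 units, time = 23
  J4 runs 2 units, time = 25
  J5 runs 2 units, time = 27
  J1 runs 1 units, time = 28
  J2 runs 1 units, time = 29
  J4 runs 2 units, time = 31
  J5 runs 2 units, time = 33
  J4 runs 2 units, time = 35
  J5 runs 2 units, time = 37
  J4 runs 2 units, time = 39
  J5 runs 2 units, time = 41
  J4 runs 2 units, time = 43
Finish times: [28, 29, 15, 43, 41]
Average turnaround = 156/5 = 31.2

31.2


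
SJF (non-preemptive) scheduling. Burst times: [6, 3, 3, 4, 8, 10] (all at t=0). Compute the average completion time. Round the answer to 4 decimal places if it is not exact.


SJF order (ascending): [3, 3, 4, 6, 8, 10]
Completion times:
  Job 1: burst=3, C=3
  Job 2: burst=3, C=6
  Job 3: burst=4, C=10
  Job 4: burst=6, C=16
  Job 5: burst=8, C=24
  Job 6: burst=10, C=34
Average completion = 93/6 = 15.5

15.5


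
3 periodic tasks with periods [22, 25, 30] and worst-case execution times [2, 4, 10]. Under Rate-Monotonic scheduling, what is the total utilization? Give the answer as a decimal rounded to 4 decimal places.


Compute individual utilizations (exact fractions):
  Task 1: C/T = 2/22 = 1/11 (approx. 0.0909)
  Task 2: C/T = 4/25 (approx. 0.16)
  Task 3: C/T = 10/30 = 1/3 (approx. 0.3333)
Total utilization U = 1/11 + 4/25 + 1/3 = 482/825
Rounded to 4 decimal places: U = 0.5842
RM (Liu & Layland) bound for 3 tasks = 0.779763; compare with U = 482/825 (approx. 0.584242)
U <= bound, so schedulable by RM sufficient condition.

0.5842


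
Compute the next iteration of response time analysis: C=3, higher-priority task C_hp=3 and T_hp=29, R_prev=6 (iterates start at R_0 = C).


R_next = C + ceil(R_prev / T_hp) * C_hp
ceil(6 / 29) = ceil(0.2069) = 1
Interference = 1 * 3 = 3
R_next = 3 + 3 = 6
R_next = R_prev, so the iteration has converged (response time = 6).

6


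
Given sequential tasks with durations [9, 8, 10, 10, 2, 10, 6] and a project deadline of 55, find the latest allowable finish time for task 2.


LF(activity 2) = deadline - sum of successor durations
Successors: activities 3 through 7 with durations [10, 10, 2, 10, 6]
Sum of successor durations = 38
LF = 55 - 38 = 17

17


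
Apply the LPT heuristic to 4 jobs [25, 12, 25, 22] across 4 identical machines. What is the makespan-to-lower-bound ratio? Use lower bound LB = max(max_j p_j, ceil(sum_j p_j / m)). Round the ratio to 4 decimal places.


LPT order: [25, 25, 22, 12]
Machine loads after assignment: [25, 25, 22, 12]
LPT makespan = 25
Lower bound = max(max_job, ceil(total/4)) = max(25, 21) = 25
Ratio = 25 / 25 = 1.0

1.0


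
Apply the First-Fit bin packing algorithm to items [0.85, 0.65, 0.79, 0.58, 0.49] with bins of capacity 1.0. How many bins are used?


Place items sequentially using First-Fit:
  Item 0.85 -> new Bin 1
  Item 0.65 -> new Bin 2
  Item 0.79 -> new Bin 3
  Item 0.58 -> new Bin 4
  Item 0.49 -> new Bin 5
Total bins used = 5

5


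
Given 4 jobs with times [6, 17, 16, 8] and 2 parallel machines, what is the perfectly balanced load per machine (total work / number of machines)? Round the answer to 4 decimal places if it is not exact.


Total processing time = 6 + 17 + 16 + 8 = 47
Number of machines = 2
Ideal balanced load = 47 / 2 = 23.5

23.5


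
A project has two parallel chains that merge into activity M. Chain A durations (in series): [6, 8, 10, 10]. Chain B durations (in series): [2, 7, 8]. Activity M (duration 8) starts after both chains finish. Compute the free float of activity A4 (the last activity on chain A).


ES(A4) = sum of predecessors on chain A = 24
EF(A4) = ES + duration = 24 + 10 = 34
Successor of A4 is M. ES(M) = max(sum(A), sum(B)) = max(34, 17) = 34
Free float = ES(successor) - EF(current) = 34 - 34 = 0

0


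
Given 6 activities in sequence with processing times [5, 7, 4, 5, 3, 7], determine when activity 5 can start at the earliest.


Activity 5 starts after activities 1 through 4 complete.
Predecessor durations: [5, 7, 4, 5]
ES = 5 + 7 + 4 + 5 = 21

21


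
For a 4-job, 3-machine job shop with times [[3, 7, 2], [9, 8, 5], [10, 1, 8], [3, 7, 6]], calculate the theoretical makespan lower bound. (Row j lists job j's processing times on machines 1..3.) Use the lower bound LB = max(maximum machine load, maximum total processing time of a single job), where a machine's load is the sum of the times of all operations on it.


Machine loads:
  Machine 1: 3 + 9 + 10 + 3 = 25
  Machine 2: 7 + 8 + 1 + 7 = 23
  Machine 3: 2 + 5 + 8 + 6 = 21
Max machine load = 25
Job totals:
  Job 1: 12
  Job 2: 22
  Job 3: 19
  Job 4: 16
Max job total = 22
Lower bound = max(25, 22) = 25

25


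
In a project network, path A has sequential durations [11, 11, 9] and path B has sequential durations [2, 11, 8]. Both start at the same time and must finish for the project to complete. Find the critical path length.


Path A total = 11 + 11 + 9 = 31
Path B total = 2 + 11 + 8 = 21
Critical path = longest path = max(31, 21) = 31

31


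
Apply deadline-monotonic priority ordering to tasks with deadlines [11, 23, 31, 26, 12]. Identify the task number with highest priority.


Sort tasks by relative deadline (ascending):
  Task 1: deadline = 11
  Task 5: deadline = 12
  Task 2: deadline = 23
  Task 4: deadline = 26
  Task 3: deadline = 31
Priority order (highest first): [1, 5, 2, 4, 3]
Highest priority task = 1

1


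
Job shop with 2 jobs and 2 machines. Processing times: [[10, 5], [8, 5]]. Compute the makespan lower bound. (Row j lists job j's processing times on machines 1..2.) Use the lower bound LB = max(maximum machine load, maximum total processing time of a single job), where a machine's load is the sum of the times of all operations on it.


Machine loads:
  Machine 1: 10 + 8 = 18
  Machine 2: 5 + 5 = 10
Max machine load = 18
Job totals:
  Job 1: 15
  Job 2: 13
Max job total = 15
Lower bound = max(18, 15) = 18

18


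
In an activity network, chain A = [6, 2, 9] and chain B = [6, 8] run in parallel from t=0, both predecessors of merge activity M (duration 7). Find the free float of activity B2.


ES(B2) = sum of predecessors on chain B = 6
EF(B2) = ES + duration = 6 + 8 = 14
Successor of B2 is M. ES(M) = max(sum(A), sum(B)) = max(17, 14) = 17
Free float = ES(successor) - EF(current) = 17 - 14 = 3

3


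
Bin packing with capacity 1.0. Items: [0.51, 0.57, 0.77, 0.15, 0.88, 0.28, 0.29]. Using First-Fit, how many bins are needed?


Place items sequentially using First-Fit:
  Item 0.51 -> new Bin 1
  Item 0.57 -> new Bin 2
  Item 0.77 -> new Bin 3
  Item 0.15 -> Bin 1 (now 0.66)
  Item 0.88 -> new Bin 4
  Item 0.28 -> Bin 1 (now 0.94)
  Item 0.29 -> Bin 2 (now 0.86)
Total bins used = 4

4


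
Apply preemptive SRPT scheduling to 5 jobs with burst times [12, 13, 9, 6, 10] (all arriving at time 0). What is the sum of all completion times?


Since all jobs arrive at t=0, SRPT equals SPT ordering.
SPT order: [6, 9, 10, 12, 13]
Completion times:
  Job 1: p=6, C=6
  Job 2: p=9, C=15
  Job 3: p=10, C=25
  Job 4: p=12, C=37
  Job 5: p=13, C=50
Total completion time = 6 + 15 + 25 + 37 + 50 = 133

133


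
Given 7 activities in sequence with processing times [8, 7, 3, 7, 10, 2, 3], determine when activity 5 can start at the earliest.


Activity 5 starts after activities 1 through 4 complete.
Predecessor durations: [8, 7, 3, 7]
ES = 8 + 7 + 3 + 7 = 25

25


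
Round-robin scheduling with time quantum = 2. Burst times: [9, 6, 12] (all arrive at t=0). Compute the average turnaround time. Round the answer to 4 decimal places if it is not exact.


Time quantum = 2
Execution trace:
  J1 runs 2 units, time = 2
  J2 runs 2 units, time = 4
  J3 runs 2 units, time = 6
  J1 runs 2 units, time = 8
  J2 runs 2 units, time = 10
  J3 runs 2 units, time = 12
  J1 runs 2 units, time = 14
  J2 runs 2 units, time = 16
  J3 runs 2 units, time = 18
  J1 runs 2 units, time = 20
  J3 runs 2 units, time = 22
  J1 runs 1 units, time = 23
  J3 runs 2 units, time = 25
  J3 runs 2 units, time = 27
Finish times: [23, 16, 27]
Average turnaround = 66/3 = 22.0

22.0


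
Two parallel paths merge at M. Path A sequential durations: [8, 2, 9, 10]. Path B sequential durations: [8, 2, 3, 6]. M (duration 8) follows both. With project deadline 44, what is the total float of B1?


Forward pass: ES(B1) = sum of predecessors on chain B = 0
EF = ES + duration = 0 + 8 = 8
Backward pass: LF(M) = deadline = 44; LS(M) = 44 - 8 = 36
LF(B1) = LS(M) - sum(successors on chain B) = 36 - 11 = 25
LS = LF - duration = 25 - 8 = 17
Total float = LS - ES = 17 - 0 = 17

17


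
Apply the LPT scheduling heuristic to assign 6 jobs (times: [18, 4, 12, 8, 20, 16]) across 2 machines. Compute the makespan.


Sort jobs in decreasing order (LPT): [20, 18, 16, 12, 8, 4]
Assign each job to the least loaded machine:
  Machine 1: jobs [20, 12, 8], load = 40
  Machine 2: jobs [18, 16, 4], load = 38
Makespan = max load = 40

40


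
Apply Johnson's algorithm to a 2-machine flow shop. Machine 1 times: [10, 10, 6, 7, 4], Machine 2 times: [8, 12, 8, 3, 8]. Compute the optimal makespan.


Apply Johnson's rule:
  Group 1 (a <= b): [(5, 4, 8), (3, 6, 8), (2, 10, 12)]
  Group 2 (a > b): [(1, 10, 8), (4, 7, 3)]
Optimal job order: [5, 3, 2, 1, 4]
Schedule:
  Job 5: M1 done at 4, M2 done at 12
  Job 3: M1 done at 10, M2 done at 20
  Job 2: M1 done at 20, M2 done at 32
  Job 1: M1 done at 30, M2 done at 40
  Job 4: M1 done at 37, M2 done at 43
Makespan = 43

43


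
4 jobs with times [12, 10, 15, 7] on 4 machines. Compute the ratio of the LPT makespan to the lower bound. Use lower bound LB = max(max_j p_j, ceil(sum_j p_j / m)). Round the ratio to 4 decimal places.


LPT order: [15, 12, 10, 7]
Machine loads after assignment: [15, 12, 10, 7]
LPT makespan = 15
Lower bound = max(max_job, ceil(total/4)) = max(15, 11) = 15
Ratio = 15 / 15 = 1.0

1.0


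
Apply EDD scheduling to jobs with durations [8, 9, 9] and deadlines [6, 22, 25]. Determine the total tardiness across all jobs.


Sort by due date (EDD order): [(8, 6), (9, 22), (9, 25)]
Compute completion times and tardiness:
  Job 1: p=8, d=6, C=8, tardiness=max(0,8-6)=2
  Job 2: p=9, d=22, C=17, tardiness=max(0,17-22)=0
  Job 3: p=9, d=25, C=26, tardiness=max(0,26-25)=1
Total tardiness = 3

3


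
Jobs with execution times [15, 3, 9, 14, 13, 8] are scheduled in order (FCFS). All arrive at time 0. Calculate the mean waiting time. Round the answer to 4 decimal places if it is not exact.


FCFS order (as given): [15, 3, 9, 14, 13, 8]
Waiting times:
  Job 1: wait = 0
  Job 2: wait = 15
  Job 3: wait = 18
  Job 4: wait = 27
  Job 5: wait = 41
  Job 6: wait = 54
Sum of waiting times = 155
Average waiting time = 155/6 = 25.8333

25.8333


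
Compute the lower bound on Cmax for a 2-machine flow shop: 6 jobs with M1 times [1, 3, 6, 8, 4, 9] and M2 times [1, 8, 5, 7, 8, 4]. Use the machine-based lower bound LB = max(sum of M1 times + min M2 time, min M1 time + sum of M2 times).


LB1 = sum(M1 times) + min(M2 times) = 31 + 1 = 32
LB2 = min(M1 times) + sum(M2 times) = 1 + 33 = 34
Lower bound = max(LB1, LB2) = max(32, 34) = 34

34


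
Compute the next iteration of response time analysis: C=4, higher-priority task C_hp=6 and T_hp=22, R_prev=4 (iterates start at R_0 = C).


R_next = C + ceil(R_prev / T_hp) * C_hp
ceil(4 / 22) = ceil(0.1818) = 1
Interference = 1 * 6 = 6
R_next = 4 + 6 = 10

10


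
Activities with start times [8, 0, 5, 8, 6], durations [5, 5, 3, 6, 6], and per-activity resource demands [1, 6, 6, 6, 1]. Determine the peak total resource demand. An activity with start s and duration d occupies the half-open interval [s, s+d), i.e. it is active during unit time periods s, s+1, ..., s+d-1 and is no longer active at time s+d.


Each activity i is active on [start_i, start_i + duration_i).
Compute total resource usage per time slot:
  t=0: active resources = [6], total = 6
  t=1: active resources = [6], total = 6
  t=2: active resources = [6], total = 6
  t=3: active resources = [6], total = 6
  t=4: active resources = [6], total = 6
  t=5: active resources = [6], total = 6
  t=6: active resources = [6, 1], total = 7
  t=7: active resources = [6, 1], total = 7
  t=8: active resources = [1, 6, 1], total = 8
  t=9: active resources = [1, 6, 1], total = 8
  t=10: active resources = [1, 6, 1], total = 8
  t=11: active resources = [1, 6, 1], total = 8
  t=12: active resources = [1, 6], total = 7
  t=13: active resources = [6], total = 6
Peak resource demand = 8

8


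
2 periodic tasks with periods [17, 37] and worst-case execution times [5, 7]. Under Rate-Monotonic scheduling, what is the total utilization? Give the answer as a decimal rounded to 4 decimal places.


Compute individual utilizations (exact fractions):
  Task 1: C/T = 5/17 (approx. 0.2941)
  Task 2: C/T = 7/37 (approx. 0.1892)
Total utilization U = 5/17 + 7/37 = 304/629
Rounded to 4 decimal places: U = 0.4833
RM (Liu & Layland) bound for 2 tasks = 0.828427; compare with U = 304/629 (approx. 0.483307)
U <= bound, so schedulable by RM sufficient condition.

0.4833


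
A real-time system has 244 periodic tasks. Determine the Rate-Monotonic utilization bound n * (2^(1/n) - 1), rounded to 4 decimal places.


Compute 2^(1/244) = 1.0028448059
Subtract 1: 1.0028448059 - 1 = 0.0028448059
Multiply by n: 244 * 0.0028448059 = 0.6941326396
Round to 4 dp: 0.6941

0.6941


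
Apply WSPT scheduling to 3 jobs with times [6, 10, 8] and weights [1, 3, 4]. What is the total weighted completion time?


Compute p/w ratios and sort ascending (WSPT): [(8, 4), (10, 3), (6, 1)]
Compute weighted completion times:
  Job (p=8,w=4): C=8, w*C=4*8=32
  Job (p=10,w=3): C=18, w*C=3*18=54
  Job (p=6,w=1): C=24, w*C=1*24=24
Total weighted completion time = 110

110


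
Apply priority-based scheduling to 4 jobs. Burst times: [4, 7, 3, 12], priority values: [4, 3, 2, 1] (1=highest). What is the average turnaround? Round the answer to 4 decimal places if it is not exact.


Sort by priority (ascending = highest first):
Order: [(1, 12), (2, 3), (3, 7), (4, 4)]
Completion times:
  Priority 1, burst=12, C=12
  Priority 2, burst=3, C=15
  Priority 3, burst=7, C=22
  Priority 4, burst=4, C=26
Average turnaround = 75/4 = 18.75

18.75


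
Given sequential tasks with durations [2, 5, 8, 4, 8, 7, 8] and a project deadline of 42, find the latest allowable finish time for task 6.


LF(activity 6) = deadline - sum of successor durations
Successors: activities 7 through 7 with durations [8]
Sum of successor durations = 8
LF = 42 - 8 = 34

34


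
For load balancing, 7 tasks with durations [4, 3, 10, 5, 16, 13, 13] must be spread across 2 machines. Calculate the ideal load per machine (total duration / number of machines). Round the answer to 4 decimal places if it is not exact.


Total processing time = 4 + 3 + 10 + 5 + 16 + 13 + 13 = 64
Number of machines = 2
Ideal balanced load = 64 / 2 = 32.0

32.0


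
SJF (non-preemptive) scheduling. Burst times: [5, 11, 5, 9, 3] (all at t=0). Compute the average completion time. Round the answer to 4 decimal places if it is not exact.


SJF order (ascending): [3, 5, 5, 9, 11]
Completion times:
  Job 1: burst=3, C=3
  Job 2: burst=5, C=8
  Job 3: burst=5, C=13
  Job 4: burst=9, C=22
  Job 5: burst=11, C=33
Average completion = 79/5 = 15.8

15.8


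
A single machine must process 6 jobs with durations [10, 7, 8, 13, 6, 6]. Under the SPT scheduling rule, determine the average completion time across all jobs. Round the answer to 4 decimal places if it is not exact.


Sort jobs by processing time (SPT order): [6, 6, 7, 8, 10, 13]
Compute completion times sequentially:
  Job 1: processing = 6, completes at 6
  Job 2: processing = 6, completes at 12
  Job 3: processing = 7, completes at 19
  Job 4: processing = 8, completes at 27
  Job 5: processing = 10, completes at 37
  Job 6: processing = 13, completes at 50
Sum of completion times = 151
Average completion time = 151/6 = 25.1667

25.1667


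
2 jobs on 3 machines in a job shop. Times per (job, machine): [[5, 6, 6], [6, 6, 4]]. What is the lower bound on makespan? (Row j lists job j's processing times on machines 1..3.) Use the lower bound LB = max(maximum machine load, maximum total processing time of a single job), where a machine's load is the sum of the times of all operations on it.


Machine loads:
  Machine 1: 5 + 6 = 11
  Machine 2: 6 + 6 = 12
  Machine 3: 6 + 4 = 10
Max machine load = 12
Job totals:
  Job 1: 17
  Job 2: 16
Max job total = 17
Lower bound = max(12, 17) = 17

17


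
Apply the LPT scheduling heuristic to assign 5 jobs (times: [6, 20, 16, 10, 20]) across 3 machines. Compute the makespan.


Sort jobs in decreasing order (LPT): [20, 20, 16, 10, 6]
Assign each job to the least loaded machine:
  Machine 1: jobs [20, 6], load = 26
  Machine 2: jobs [20], load = 20
  Machine 3: jobs [16, 10], load = 26
Makespan = max load = 26

26


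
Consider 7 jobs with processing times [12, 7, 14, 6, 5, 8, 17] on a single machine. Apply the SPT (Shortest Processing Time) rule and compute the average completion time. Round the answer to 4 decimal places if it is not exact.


Sort jobs by processing time (SPT order): [5, 6, 7, 8, 12, 14, 17]
Compute completion times sequentially:
  Job 1: processing = 5, completes at 5
  Job 2: processing = 6, completes at 11
  Job 3: processing = 7, completes at 18
  Job 4: processing = 8, completes at 26
  Job 5: processing = 12, completes at 38
  Job 6: processing = 14, completes at 52
  Job 7: processing = 17, completes at 69
Sum of completion times = 219
Average completion time = 219/7 = 31.2857

31.2857


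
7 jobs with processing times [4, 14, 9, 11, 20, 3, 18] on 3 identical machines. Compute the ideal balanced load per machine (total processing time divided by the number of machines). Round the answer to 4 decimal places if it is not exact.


Total processing time = 4 + 14 + 9 + 11 + 20 + 3 + 18 = 79
Number of machines = 3
Ideal balanced load = 79 / 3 = 26.3333

26.3333


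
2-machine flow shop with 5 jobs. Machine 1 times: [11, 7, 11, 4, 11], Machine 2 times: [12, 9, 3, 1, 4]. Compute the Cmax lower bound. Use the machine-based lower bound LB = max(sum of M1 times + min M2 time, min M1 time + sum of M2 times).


LB1 = sum(M1 times) + min(M2 times) = 44 + 1 = 45
LB2 = min(M1 times) + sum(M2 times) = 4 + 29 = 33
Lower bound = max(LB1, LB2) = max(45, 33) = 45

45


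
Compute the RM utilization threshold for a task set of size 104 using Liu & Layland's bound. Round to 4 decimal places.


Compute 2^(1/104) = 1.0066871365
Subtract 1: 1.0066871365 - 1 = 0.0066871365
Multiply by n: 104 * 0.0066871365 = 0.6954621960
Round to 4 dp: 0.6955

0.6955


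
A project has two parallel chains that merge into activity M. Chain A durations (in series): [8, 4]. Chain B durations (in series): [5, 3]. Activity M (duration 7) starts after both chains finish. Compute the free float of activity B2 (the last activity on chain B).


ES(B2) = sum of predecessors on chain B = 5
EF(B2) = ES + duration = 5 + 3 = 8
Successor of B2 is M. ES(M) = max(sum(A), sum(B)) = max(12, 8) = 12
Free float = ES(successor) - EF(current) = 12 - 8 = 4

4


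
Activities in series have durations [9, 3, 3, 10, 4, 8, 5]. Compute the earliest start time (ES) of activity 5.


Activity 5 starts after activities 1 through 4 complete.
Predecessor durations: [9, 3, 3, 10]
ES = 9 + 3 + 3 + 10 = 25

25


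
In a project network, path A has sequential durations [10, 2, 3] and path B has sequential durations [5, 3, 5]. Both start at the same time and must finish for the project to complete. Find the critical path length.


Path A total = 10 + 2 + 3 = 15
Path B total = 5 + 3 + 5 = 13
Critical path = longest path = max(15, 13) = 15

15


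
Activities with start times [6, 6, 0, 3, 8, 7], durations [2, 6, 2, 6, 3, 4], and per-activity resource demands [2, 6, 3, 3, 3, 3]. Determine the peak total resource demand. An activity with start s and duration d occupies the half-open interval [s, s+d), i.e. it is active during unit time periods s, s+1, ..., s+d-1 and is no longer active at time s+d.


Each activity i is active on [start_i, start_i + duration_i).
Compute total resource usage per time slot:
  t=0: active resources = [3], total = 3
  t=1: active resources = [3], total = 3
  t=2: active resources = [], total = 0
  t=3: active resources = [3], total = 3
  t=4: active resources = [3], total = 3
  t=5: active resources = [3], total = 3
  t=6: active resources = [2, 6, 3], total = 11
  t=7: active resources = [2, 6, 3, 3], total = 14
  t=8: active resources = [6, 3, 3, 3], total = 15
  t=9: active resources = [6, 3, 3], total = 12
  t=10: active resources = [6, 3, 3], total = 12
  t=11: active resources = [6], total = 6
Peak resource demand = 15

15
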